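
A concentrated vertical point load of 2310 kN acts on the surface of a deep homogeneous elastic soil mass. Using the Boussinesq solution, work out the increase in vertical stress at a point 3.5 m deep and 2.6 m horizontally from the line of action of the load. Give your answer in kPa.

Δσ_z ≈ 30 kPa

Boussinesq vertical stress below a point load on an elastic half-space:
Δσ_z = 3P/(2πz²) · [1 + (r/z)²]^(−5/2)
r/z = 2.6/3.5 = 0.74286; [1+(r/z)²]^(−5/2) = 0.33334.
Δσ_z = 3×2310/(2π×3.5²) × 0.33334 = 90.036 × 0.33334 = 30.01 kPa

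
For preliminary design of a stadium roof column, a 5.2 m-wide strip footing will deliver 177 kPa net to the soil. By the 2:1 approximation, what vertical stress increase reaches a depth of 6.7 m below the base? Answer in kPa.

Δσ_z ≈ 77.3 kPa

By the 2:1 method the load spreads at 1 horizontal : 2 vertical, so at depth z the loaded area has grown by z in each plan dimension:
Δσ = qB/(B+z) = 177×5.2/(5.2+6.7) = 77.345 kPa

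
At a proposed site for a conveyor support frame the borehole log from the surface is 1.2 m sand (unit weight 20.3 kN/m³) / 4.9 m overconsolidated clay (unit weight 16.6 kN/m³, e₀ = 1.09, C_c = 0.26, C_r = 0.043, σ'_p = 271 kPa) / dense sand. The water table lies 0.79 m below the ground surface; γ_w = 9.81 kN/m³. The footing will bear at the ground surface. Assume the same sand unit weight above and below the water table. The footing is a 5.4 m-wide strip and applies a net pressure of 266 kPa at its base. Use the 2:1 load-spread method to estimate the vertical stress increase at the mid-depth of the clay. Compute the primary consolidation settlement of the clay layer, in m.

Mid-depth of clay below the ground surface: z = 1.2 + 4.9/2 = 3.65 m.
Total vertical stress at mid-clay: σ_v = 20.3×1.2 + 16.6×2.45 = 65.03 kPa.
Pore pressure: u = 9.81×(3.65 − 0.79) = 28.057 kPa.
Initial effective stress: σ'_0 = σ_v − u = 65.03 − 28.057 = 36.973 kPa.
Stress increase at mid-clay by the 2:1 spreading method:
Δσ = qB/(B+z) = 266×5.4/(5.4+3.65) = 158.72 kPa
Final effective stress: σ'_f = 36.973 + 158.72 = 195.69 kPa.
σ'_f = 195.69 ≤ σ'_p = 271 kPa, so the clay remains overconsolidated and only the recompression index applies:
S_c = C_r·H/(1+e₀)·log₁₀(σ'_f/σ'_0) = 0.043×4.9/2.09×log₁₀(195.69/36.973)
    = 0.10081 × 0.72368 = 0.07296 m

S_c ≈ 0.073 m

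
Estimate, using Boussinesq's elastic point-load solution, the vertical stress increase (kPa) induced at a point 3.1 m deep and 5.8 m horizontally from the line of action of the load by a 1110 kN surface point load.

Δσ_z ≈ 1.28 kPa

Boussinesq vertical stress below a point load on an elastic half-space:
Δσ_z = 3P/(2πz²) · [1 + (r/z)²]^(−5/2)
r/z = 5.8/3.1 = 1.871; [1+(r/z)²]^(−5/2) = 0.023273.
Δσ_z = 3×1110/(2π×3.1²) × 0.023273 = 55.149 × 0.023273 = 1.283 kPa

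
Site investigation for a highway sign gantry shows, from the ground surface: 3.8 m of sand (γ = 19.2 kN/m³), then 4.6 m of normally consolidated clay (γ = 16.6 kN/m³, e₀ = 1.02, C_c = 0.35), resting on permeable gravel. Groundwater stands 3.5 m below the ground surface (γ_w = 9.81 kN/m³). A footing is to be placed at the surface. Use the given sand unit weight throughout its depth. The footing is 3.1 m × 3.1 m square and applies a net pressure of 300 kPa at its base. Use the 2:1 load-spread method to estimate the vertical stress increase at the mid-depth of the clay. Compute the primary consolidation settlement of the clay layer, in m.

S_c ≈ 0.116 m

Mid-depth of clay below the ground surface: z = 3.8 + 4.6/2 = 6.1 m.
Total vertical stress at mid-clay: σ_v = 19.2×3.8 + 16.6×2.3 = 111.14 kPa.
Pore pressure: u = 9.81×(6.1 − 3.5) = 25.506 kPa.
Initial effective stress: σ'_0 = σ_v − u = 111.14 − 25.506 = 85.634 kPa.
Stress increase at mid-clay by the 2:1 spreading method:
Δσ = qBL/((B+z)(L+z)) = 300×3.1×3.1/((3.1+6.1)(3.1+6.1)) = 34.062 kPa
Final effective stress: σ'_f = σ'_0 + Δσ = 85.634 + 34.062 = 119.7 kPa.
Normally consolidated clay, so the full stress increment lies on the virgin compression line:
S_c = C_c·H/(1+e₀)·log₁₀(σ'_f/σ'_0) = 0.35×4.6/(1+1.02)×log₁₀(119.7/85.634)
    = 0.79703 × 0.14545 = 0.1159 m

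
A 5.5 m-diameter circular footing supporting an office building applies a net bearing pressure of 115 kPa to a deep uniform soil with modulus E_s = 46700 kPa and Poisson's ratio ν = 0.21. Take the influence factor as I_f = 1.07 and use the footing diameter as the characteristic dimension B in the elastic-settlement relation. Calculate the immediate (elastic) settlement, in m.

Immediate (elastic) settlement: S_e = q·B·(1−ν²)/E_s · I_f.
S_e = 115 × 5.5 × (1 − 0.21²) / 46700 × 1.07
    = 115 × 5.5 × 0.9559 / 46700 × 1.07
    = 0.01385 m

S_e ≈ 0.0139 m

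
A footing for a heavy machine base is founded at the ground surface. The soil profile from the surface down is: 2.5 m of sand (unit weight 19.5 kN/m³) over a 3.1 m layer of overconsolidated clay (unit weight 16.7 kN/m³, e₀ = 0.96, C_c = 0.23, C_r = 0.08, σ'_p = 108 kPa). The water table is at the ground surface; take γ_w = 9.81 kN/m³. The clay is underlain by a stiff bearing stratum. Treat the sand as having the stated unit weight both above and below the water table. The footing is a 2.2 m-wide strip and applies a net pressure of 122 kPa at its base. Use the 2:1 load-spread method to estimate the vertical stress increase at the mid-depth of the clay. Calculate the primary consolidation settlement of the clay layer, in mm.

Mid-depth of clay below the ground surface: z = 2.5 + 3.1/2 = 4.05 m.
Total vertical stress at mid-clay: σ_v = 19.5×2.5 + 16.7×1.55 = 74.635 kPa.
Pore pressure: u = 9.81×(4.05 − 0) = 39.73 kPa.
Initial effective stress: σ'_0 = σ_v − u = 74.635 − 39.73 = 34.905 kPa.
Stress increase at mid-clay by the 2:1 spreading method:
Δσ = qB/(B+z) = 122×2.2/(2.2+4.05) = 42.944 kPa
Final effective stress: σ'_f = 34.905 + 42.944 = 77.849 kPa.
σ'_f = 77.849 ≤ σ'_p = 108 kPa, so the clay remains overconsolidated and only the recompression index applies:
S_c = C_r·H/(1+e₀)·log₁₀(σ'_f/σ'_0) = 0.08×3.1/1.96×log₁₀(77.849/34.905)
    = 0.12653 × 0.34837 = 0.04408 m

S_c ≈ 44.1 mm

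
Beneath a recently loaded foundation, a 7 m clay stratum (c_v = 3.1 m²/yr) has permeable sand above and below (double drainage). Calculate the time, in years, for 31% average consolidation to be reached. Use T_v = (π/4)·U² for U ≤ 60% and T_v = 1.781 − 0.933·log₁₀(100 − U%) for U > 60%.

Drainage path length: H_d = H/2 = 3.5 m (double drainage).
U ≤ 60%: T_v = (π/4)·U² = (π/4)×0.31² = 0.075477.
t = T_v·H_d²/c_v = 0.075477×3.5²/3.1 = 0.2983 years.

t ≈ 0.298 years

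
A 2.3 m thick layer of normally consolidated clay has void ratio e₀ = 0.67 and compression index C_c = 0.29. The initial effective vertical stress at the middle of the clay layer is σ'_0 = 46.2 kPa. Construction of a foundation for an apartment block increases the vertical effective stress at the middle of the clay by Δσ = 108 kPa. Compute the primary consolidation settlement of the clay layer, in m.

Final effective stress: σ'_f = σ'_0 + Δσ = 46.2 + 108 = 154.2 kPa.
Normally consolidated clay, so the full stress increment lies on the virgin compression line:
S_c = C_c·H/(1+e₀)·log₁₀(σ'_f/σ'_0) = 0.29×2.3/(1+0.67)×log₁₀(154.2/46.2)
    = 0.3994 × 0.52344 = 0.2091 m

S_c ≈ 0.209 m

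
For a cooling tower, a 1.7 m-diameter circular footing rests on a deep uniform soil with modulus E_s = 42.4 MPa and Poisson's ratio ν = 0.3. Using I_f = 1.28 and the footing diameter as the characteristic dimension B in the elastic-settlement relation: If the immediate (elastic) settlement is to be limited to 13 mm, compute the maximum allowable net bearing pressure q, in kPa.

E_s = 42.4 MPa = 42400 kPa.
S_e = q·B·(1−ν²)/E_s · I_f  ⇒  q = S_e·E_s / (B·(1−ν²)·I_f).
q = 0.013 × 42400 / (1.7 × 0.91 × 1.28) = 278.4 kPa

q ≈ 278 kPa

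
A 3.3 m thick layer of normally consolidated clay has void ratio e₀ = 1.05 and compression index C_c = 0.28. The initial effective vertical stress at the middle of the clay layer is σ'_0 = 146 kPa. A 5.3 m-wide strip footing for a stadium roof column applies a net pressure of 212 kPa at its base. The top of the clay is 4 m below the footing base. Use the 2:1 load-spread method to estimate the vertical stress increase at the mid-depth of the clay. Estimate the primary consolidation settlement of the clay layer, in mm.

S_c ≈ 104 mm

Mid-depth of clay below the footing base: z = 4 + 3.3/2 = 5.65 m.
Stress increase at mid-clay by the 2:1 spreading method:
Δσ = qB/(B+z) = 212×5.3/(5.3+5.65) = 102.61 kPa
Final effective stress: σ'_f = σ'_0 + Δσ = 146 + 102.61 = 248.61 kPa.
Normally consolidated clay, so the full stress increment lies on the virgin compression line:
S_c = C_c·H/(1+e₀)·log₁₀(σ'_f/σ'_0) = 0.28×3.3/(1+1.05)×log₁₀(248.61/146)
    = 0.45073 × 0.23117 = 0.1042 m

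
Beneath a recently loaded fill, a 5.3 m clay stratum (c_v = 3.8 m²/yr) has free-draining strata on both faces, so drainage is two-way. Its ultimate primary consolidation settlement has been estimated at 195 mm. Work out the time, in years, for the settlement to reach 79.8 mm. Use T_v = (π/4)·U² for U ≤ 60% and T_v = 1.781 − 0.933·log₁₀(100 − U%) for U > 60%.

t ≈ 0.243 years

Drainage path length: H_d = H/2 = 2.65 m (double drainage).
U = S(t)/S_ult = 79.8/195 = 0.4092.
U ≤ 60%: T_v = (π/4)·U² = (π/4)×0.40923² = 0.13153.
t = T_v·H_d²/c_v = 0.13153×2.65²/3.8 = 0.2431 years.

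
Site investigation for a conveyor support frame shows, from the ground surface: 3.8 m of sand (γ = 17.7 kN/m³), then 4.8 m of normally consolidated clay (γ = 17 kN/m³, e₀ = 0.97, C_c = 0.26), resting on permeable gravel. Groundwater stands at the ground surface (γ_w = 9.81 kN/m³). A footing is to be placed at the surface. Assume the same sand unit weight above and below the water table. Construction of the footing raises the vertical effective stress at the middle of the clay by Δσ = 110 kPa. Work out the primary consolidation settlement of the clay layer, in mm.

S_c ≈ 331 mm

Mid-depth of clay below the ground surface: z = 3.8 + 4.8/2 = 6.2 m.
Total vertical stress at mid-clay: σ_v = 17.7×3.8 + 17×2.4 = 108.06 kPa.
Pore pressure: u = 9.81×(6.2 − 0) = 60.822 kPa.
Initial effective stress: σ'_0 = σ_v − u = 108.06 − 60.822 = 47.238 kPa.
Final effective stress: σ'_f = σ'_0 + Δσ = 47.238 + 110 = 157.24 kPa.
Normally consolidated clay, so the full stress increment lies on the virgin compression line:
S_c = C_c·H/(1+e₀)·log₁₀(σ'_f/σ'_0) = 0.26×4.8/(1+0.97)×log₁₀(157.24/47.238)
    = 0.6335 × 0.52227 = 0.3309 m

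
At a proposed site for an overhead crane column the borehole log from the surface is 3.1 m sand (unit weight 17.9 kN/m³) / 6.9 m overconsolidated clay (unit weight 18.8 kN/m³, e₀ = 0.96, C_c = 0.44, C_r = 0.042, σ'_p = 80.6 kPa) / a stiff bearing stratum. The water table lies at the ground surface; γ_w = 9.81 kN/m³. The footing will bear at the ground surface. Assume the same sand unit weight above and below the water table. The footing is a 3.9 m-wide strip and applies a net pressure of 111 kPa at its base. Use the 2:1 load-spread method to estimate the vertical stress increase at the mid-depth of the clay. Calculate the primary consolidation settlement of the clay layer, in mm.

S_c ≈ 151 mm

Mid-depth of clay below the ground surface: z = 3.1 + 6.9/2 = 6.55 m.
Total vertical stress at mid-clay: σ_v = 17.9×3.1 + 18.8×3.45 = 120.35 kPa.
Pore pressure: u = 9.81×(6.55 − 0) = 64.255 kPa.
Initial effective stress: σ'_0 = σ_v − u = 120.35 − 64.255 = 56.095 kPa.
Stress increase at mid-clay by the 2:1 spreading method:
Δσ = qB/(B+z) = 111×3.9/(3.9+6.55) = 41.426 kPa
Final effective stress: σ'_f = 56.095 + 41.426 = 97.521 kPa.
σ'_f = 97.521 > σ'_p = 80.6 kPa, so the stress path crosses the preconsolidation pressure — recompression up to σ'_p, then virgin compression beyond:
S_c = H/(1+e₀)·[C_r·log₁₀(σ'_p/σ'_0) + C_c·log₁₀(σ'_f/σ'_p)]
    = 6.9/1.96 × [0.042×log₁₀(80.6/56.095) + 0.44×log₁₀(97.521/80.6)]
    = 3.5204 × [0.0066113 + 0.036416] = 0.1515 m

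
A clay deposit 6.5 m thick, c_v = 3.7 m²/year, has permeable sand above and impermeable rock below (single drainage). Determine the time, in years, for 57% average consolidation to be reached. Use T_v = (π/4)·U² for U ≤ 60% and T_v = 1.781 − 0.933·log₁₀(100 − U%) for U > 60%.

t ≈ 2.91 years

Drainage path length: H_d = H = 6.5 m (single drainage).
U ≤ 60%: T_v = (π/4)·U² = (π/4)×0.57² = 0.25518.
t = T_v·H_d²/c_v = 0.25518×6.5²/3.7 = 2.914 years.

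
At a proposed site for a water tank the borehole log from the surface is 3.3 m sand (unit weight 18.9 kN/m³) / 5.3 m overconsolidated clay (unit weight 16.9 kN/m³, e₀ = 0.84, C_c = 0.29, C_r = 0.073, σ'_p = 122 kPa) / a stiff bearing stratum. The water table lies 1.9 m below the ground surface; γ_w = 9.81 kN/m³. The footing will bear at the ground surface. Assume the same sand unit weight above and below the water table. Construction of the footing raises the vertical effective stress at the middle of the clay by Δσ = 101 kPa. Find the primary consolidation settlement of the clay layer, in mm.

S_c ≈ 171 mm

Mid-depth of clay below the ground surface: z = 3.3 + 5.3/2 = 5.95 m.
Total vertical stress at mid-clay: σ_v = 18.9×3.3 + 16.9×2.65 = 107.15 kPa.
Pore pressure: u = 9.81×(5.95 − 1.9) = 39.73 kPa.
Initial effective stress: σ'_0 = σ_v − u = 107.15 − 39.73 = 67.42 kPa.
Final effective stress: σ'_f = 67.42 + 101 = 168.42 kPa.
σ'_f = 168.42 > σ'_p = 122 kPa, so the stress path crosses the preconsolidation pressure — recompression up to σ'_p, then virgin compression beyond:
S_c = H/(1+e₀)·[C_r·log₁₀(σ'_p/σ'_0) + C_c·log₁₀(σ'_f/σ'_p)]
    = 5.3/1.84 × [0.073×log₁₀(122/67.42) + 0.29×log₁₀(168.42/122)]
    = 2.8804 × [0.018803 + 0.04061] = 0.1711 m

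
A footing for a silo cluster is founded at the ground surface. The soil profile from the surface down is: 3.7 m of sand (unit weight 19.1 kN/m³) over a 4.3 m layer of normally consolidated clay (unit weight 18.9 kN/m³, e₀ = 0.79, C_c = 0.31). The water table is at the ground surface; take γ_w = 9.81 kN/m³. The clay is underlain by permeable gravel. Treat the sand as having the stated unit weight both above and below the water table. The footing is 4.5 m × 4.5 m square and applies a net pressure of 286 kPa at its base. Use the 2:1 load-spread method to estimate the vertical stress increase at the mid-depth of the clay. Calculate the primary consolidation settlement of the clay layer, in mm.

S_c ≈ 225 mm

Mid-depth of clay below the ground surface: z = 3.7 + 4.3/2 = 5.85 m.
Total vertical stress at mid-clay: σ_v = 19.1×3.7 + 18.9×2.15 = 111.31 kPa.
Pore pressure: u = 9.81×(5.85 − 0) = 57.389 kPa.
Initial effective stress: σ'_0 = σ_v − u = 111.31 − 57.389 = 53.921 kPa.
Stress increase at mid-clay by the 2:1 spreading method:
Δσ = qBL/((B+z)(L+z)) = 286×4.5×4.5/((4.5+5.85)(4.5+5.85)) = 54.064 kPa
Final effective stress: σ'_f = σ'_0 + Δσ = 53.921 + 54.064 = 107.98 kPa.
Normally consolidated clay, so the full stress increment lies on the virgin compression line:
S_c = C_c·H/(1+e₀)·log₁₀(σ'_f/σ'_0) = 0.31×4.3/(1+0.79)×log₁₀(107.98/53.921)
    = 0.74469 × 0.30159 = 0.2246 m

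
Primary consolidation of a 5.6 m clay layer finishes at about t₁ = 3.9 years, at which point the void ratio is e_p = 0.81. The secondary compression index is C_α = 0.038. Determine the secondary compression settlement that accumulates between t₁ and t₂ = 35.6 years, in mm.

S_s ≈ 113 mm

Secondary compression: S_s = C_α·H/(1+e_p)·log₁₀(t₂/t₁)
S_s = 0.038×5.6/(1+0.81)×log₁₀(35.6/3.9)
    = 0.1176 × 0.9604 = 0.1129 m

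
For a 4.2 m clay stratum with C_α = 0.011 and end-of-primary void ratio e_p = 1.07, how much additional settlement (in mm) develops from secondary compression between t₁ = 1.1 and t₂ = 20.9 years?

S_s ≈ 28.5 mm

Secondary compression: S_s = C_α·H/(1+e_p)·log₁₀(t₂/t₁)
S_s = 0.011×4.2/(1+1.07)×log₁₀(20.9/1.1)
    = 0.02232 × 1.279 = 0.02854 m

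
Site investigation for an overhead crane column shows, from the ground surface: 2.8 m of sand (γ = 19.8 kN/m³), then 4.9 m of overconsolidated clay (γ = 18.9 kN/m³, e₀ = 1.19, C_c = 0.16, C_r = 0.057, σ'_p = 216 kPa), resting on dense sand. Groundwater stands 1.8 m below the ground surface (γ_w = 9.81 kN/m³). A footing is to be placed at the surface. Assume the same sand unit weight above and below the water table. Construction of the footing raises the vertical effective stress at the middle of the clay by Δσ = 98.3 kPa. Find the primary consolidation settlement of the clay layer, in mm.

Mid-depth of clay below the ground surface: z = 2.8 + 4.9/2 = 5.25 m.
Total vertical stress at mid-clay: σ_v = 19.8×2.8 + 18.9×2.45 = 101.75 kPa.
Pore pressure: u = 9.81×(5.25 − 1.8) = 33.845 kPa.
Initial effective stress: σ'_0 = σ_v − u = 101.75 − 33.845 = 67.905 kPa.
Final effective stress: σ'_f = 67.905 + 98.3 = 166.2 kPa.
σ'_f = 166.2 ≤ σ'_p = 216 kPa, so the clay remains overconsolidated and only the recompression index applies:
S_c = C_r·H/(1+e₀)·log₁₀(σ'_f/σ'_0) = 0.057×4.9/2.19×log₁₀(166.2/67.905)
    = 0.12753 × 0.38873 = 0.04958 m

S_c ≈ 49.6 mm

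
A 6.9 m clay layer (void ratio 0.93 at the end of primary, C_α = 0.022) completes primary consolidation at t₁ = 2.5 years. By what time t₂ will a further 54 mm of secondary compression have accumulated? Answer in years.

t₂ ≈ 12.1 years

S_s = C_α·H/(1+e_p)·log₁₀(t₂/t₁) ⇒ log₁₀(t₂/t₁) = S_s·(1+e_p)/(C_α·H).
log₁₀(t₂/t₁) = 0.054 × (1+0.93) / (0.022×6.9) = 0.6866
t₂ = t₁ × 10^0.6866 = 2.5 × 4.859 = 12.15 years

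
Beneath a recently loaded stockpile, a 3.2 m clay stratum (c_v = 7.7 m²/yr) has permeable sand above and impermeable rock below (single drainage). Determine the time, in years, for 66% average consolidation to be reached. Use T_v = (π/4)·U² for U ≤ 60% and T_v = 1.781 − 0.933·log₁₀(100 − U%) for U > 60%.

t ≈ 0.468 years

Drainage path length: H_d = H = 3.2 m (single drainage).
U > 60%: T_v = 1.781 − 0.933·log₁₀(100 − 66) = 0.35213.
t = T_v·H_d²/c_v = 0.35213×3.2²/7.7 = 0.4683 years.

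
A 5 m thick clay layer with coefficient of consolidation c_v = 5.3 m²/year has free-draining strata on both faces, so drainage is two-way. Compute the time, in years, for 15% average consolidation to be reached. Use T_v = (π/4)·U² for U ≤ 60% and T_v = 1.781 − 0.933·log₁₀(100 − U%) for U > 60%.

Drainage path length: H_d = H/2 = 2.5 m (double drainage).
U ≤ 60%: T_v = (π/4)·U² = (π/4)×0.15² = 0.017671.
t = T_v·H_d²/c_v = 0.017671×2.5²/5.3 = 0.02084 years.

t ≈ 0.0208 years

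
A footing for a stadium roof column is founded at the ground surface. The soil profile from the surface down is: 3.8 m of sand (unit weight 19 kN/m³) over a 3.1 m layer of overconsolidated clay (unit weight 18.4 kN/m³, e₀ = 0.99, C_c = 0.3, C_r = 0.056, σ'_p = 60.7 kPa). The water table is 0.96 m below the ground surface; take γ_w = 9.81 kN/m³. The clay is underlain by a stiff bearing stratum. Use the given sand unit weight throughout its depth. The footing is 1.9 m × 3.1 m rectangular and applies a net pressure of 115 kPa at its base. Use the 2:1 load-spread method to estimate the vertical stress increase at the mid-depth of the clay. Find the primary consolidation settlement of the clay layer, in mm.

Mid-depth of clay below the ground surface: z = 3.8 + 3.1/2 = 5.35 m.
Total vertical stress at mid-clay: σ_v = 19×3.8 + 18.4×1.55 = 100.72 kPa.
Pore pressure: u = 9.81×(5.35 − 0.96) = 43.066 kPa.
Initial effective stress: σ'_0 = σ_v − u = 100.72 − 43.066 = 57.654 kPa.
Stress increase at mid-clay by the 2:1 spreading method:
Δσ = qBL/((B+z)(L+z)) = 115×1.9×3.1/((1.9+5.35)(3.1+5.35)) = 11.057 kPa
Final effective stress: σ'_f = 57.654 + 11.057 = 68.711 kPa.
σ'_f = 68.711 > σ'_p = 60.7 kPa, so the stress path crosses the preconsolidation pressure — recompression up to σ'_p, then virgin compression beyond:
S_c = H/(1+e₀)·[C_r·log₁₀(σ'_p/σ'_0) + C_c·log₁₀(σ'_f/σ'_p)]
    = 3.1/1.99 × [0.056×log₁₀(60.7/57.654) + 0.3×log₁₀(68.711/60.7)]
    = 1.5578 × [0.0012521 + 0.016151] = 0.02711 m

S_c ≈ 27.1 mm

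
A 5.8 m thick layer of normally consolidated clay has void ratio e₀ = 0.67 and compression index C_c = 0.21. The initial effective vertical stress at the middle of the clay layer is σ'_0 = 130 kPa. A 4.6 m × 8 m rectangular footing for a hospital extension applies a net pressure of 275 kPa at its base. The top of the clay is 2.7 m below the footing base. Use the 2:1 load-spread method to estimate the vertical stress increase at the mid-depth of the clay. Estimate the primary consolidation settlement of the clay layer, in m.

S_c ≈ 0.141 m

Mid-depth of clay below the footing base: z = 2.7 + 5.8/2 = 5.6 m.
Stress increase at mid-clay by the 2:1 spreading method:
Δσ = qBL/((B+z)(L+z)) = 275×4.6×8/((4.6+5.6)(8+5.6)) = 72.953 kPa
Final effective stress: σ'_f = σ'_0 + Δσ = 130 + 72.953 = 202.95 kPa.
Normally consolidated clay, so the full stress increment lies on the virgin compression line:
S_c = C_c·H/(1+e₀)·log₁₀(σ'_f/σ'_0) = 0.21×5.8/(1+0.67)×log₁₀(202.95/130)
    = 0.72934 × 0.19345 = 0.1411 m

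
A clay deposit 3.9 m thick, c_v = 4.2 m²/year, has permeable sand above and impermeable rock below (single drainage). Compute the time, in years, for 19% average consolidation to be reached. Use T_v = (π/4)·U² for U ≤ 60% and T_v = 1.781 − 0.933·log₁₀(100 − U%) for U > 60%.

t ≈ 0.103 years

Drainage path length: H_d = H = 3.9 m (single drainage).
U ≤ 60%: T_v = (π/4)·U² = (π/4)×0.19² = 0.028353.
t = T_v·H_d²/c_v = 0.028353×3.9²/4.2 = 0.1027 years.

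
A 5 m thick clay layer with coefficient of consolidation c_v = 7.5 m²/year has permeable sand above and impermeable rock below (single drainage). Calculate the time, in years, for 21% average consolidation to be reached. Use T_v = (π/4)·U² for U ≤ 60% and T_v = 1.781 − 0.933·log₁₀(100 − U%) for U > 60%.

Drainage path length: H_d = H = 5 m (single drainage).
U ≤ 60%: T_v = (π/4)·U² = (π/4)×0.21² = 0.034636.
t = T_v·H_d²/c_v = 0.034636×5²/7.5 = 0.1155 years.

t ≈ 0.115 years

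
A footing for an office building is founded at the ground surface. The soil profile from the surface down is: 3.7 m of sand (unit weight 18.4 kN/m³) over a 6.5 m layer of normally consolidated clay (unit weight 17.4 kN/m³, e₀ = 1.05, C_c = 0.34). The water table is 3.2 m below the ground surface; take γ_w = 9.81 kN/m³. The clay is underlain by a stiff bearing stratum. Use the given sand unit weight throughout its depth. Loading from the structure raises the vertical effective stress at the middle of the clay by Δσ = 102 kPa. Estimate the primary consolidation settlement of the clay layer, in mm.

Mid-depth of clay below the ground surface: z = 3.7 + 6.5/2 = 6.95 m.
Total vertical stress at mid-clay: σ_v = 18.4×3.7 + 17.4×3.25 = 124.63 kPa.
Pore pressure: u = 9.81×(6.95 − 3.2) = 36.788 kPa.
Initial effective stress: σ'_0 = σ_v − u = 124.63 − 36.788 = 87.842 kPa.
Final effective stress: σ'_f = σ'_0 + Δσ = 87.842 + 102 = 189.84 kPa.
Normally consolidated clay, so the full stress increment lies on the virgin compression line:
S_c = C_c·H/(1+e₀)·log₁₀(σ'_f/σ'_0) = 0.34×6.5/(1+1.05)×log₁₀(189.84/87.842)
    = 1.078 × 0.33469 = 0.3608 m

S_c ≈ 361 mm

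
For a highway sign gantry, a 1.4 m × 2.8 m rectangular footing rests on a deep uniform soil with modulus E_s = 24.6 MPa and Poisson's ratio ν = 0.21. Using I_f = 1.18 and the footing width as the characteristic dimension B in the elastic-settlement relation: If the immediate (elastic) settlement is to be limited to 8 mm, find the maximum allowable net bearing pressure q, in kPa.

E_s = 24.6 MPa = 24600 kPa.
S_e = q·B·(1−ν²)/E_s · I_f  ⇒  q = S_e·E_s / (B·(1−ν²)·I_f).
q = 0.008 × 24600 / (1.4 × 0.9559 × 1.18) = 124.6 kPa

q ≈ 125 kPa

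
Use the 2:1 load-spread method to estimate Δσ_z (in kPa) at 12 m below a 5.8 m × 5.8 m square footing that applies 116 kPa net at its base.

Δσ_z ≈ 12.3 kPa

By the 2:1 method the load spreads at 1 horizontal : 2 vertical, so at depth z the loaded area has grown by z in each plan dimension:
Δσ = qBL/((B+z)(L+z)) = 116×5.8×5.8/((5.8+12)(5.8+12)) = 12.316 kPa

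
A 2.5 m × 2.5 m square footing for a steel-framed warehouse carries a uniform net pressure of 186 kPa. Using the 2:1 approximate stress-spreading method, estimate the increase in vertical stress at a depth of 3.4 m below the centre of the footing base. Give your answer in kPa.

Δσ_z ≈ 33.4 kPa

By the 2:1 method the load spreads at 1 horizontal : 2 vertical, so at depth z the loaded area has grown by z in each plan dimension:
Δσ = qBL/((B+z)(L+z)) = 186×2.5×2.5/((2.5+3.4)(2.5+3.4)) = 33.396 kPa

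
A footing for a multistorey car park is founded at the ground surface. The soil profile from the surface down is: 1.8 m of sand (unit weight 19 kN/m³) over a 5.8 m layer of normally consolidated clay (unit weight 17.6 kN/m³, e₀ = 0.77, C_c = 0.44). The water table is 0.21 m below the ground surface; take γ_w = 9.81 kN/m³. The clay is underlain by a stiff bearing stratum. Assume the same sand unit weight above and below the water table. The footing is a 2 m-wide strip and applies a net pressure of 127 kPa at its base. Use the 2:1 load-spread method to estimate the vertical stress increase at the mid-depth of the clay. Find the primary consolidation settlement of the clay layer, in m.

Mid-depth of clay below the ground surface: z = 1.8 + 5.8/2 = 4.7 m.
Total vertical stress at mid-clay: σ_v = 19×1.8 + 17.6×2.9 = 85.24 kPa.
Pore pressure: u = 9.81×(4.7 − 0.21) = 44.047 kPa.
Initial effective stress: σ'_0 = σ_v − u = 85.24 − 44.047 = 41.193 kPa.
Stress increase at mid-clay by the 2:1 spreading method:
Δσ = qB/(B+z) = 127×2/(2+4.7) = 37.91 kPa
Final effective stress: σ'_f = σ'_0 + Δσ = 41.193 + 37.91 = 79.103 kPa.
Normally consolidated clay, so the full stress increment lies on the virgin compression line:
S_c = C_c·H/(1+e₀)·log₁₀(σ'_f/σ'_0) = 0.44×5.8/(1+0.77)×log₁₀(79.103/41.193)
    = 1.4418 × 0.28337 = 0.4086 m

S_c ≈ 0.409 m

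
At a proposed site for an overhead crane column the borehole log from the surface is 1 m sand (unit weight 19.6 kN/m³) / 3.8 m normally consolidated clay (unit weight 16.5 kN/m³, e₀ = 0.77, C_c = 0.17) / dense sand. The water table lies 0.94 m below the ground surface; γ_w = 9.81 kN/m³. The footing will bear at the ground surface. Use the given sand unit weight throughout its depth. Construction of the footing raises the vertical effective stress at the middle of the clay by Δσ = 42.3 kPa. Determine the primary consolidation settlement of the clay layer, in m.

Mid-depth of clay below the ground surface: z = 1 + 3.8/2 = 2.9 m.
Total vertical stress at mid-clay: σ_v = 19.6×1 + 16.5×1.9 = 50.95 kPa.
Pore pressure: u = 9.81×(2.9 − 0.94) = 19.228 kPa.
Initial effective stress: σ'_0 = σ_v − u = 50.95 − 19.228 = 31.722 kPa.
Final effective stress: σ'_f = σ'_0 + Δσ = 31.722 + 42.3 = 74.022 kPa.
Normally consolidated clay, so the full stress increment lies on the virgin compression line:
S_c = C_c·H/(1+e₀)·log₁₀(σ'_f/σ'_0) = 0.17×3.8/(1+0.77)×log₁₀(74.022/31.722)
    = 0.36497 × 0.368 = 0.1343 m

S_c ≈ 0.134 m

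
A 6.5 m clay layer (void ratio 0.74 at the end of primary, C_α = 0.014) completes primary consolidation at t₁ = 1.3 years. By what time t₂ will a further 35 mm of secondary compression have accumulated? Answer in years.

t₂ ≈ 6.07 years

S_s = C_α·H/(1+e_p)·log₁₀(t₂/t₁) ⇒ log₁₀(t₂/t₁) = S_s·(1+e_p)/(C_α·H).
log₁₀(t₂/t₁) = 0.035 × (1+0.74) / (0.014×6.5) = 0.6692
t₂ = t₁ × 10^0.6692 = 1.3 × 4.669 = 6.07 years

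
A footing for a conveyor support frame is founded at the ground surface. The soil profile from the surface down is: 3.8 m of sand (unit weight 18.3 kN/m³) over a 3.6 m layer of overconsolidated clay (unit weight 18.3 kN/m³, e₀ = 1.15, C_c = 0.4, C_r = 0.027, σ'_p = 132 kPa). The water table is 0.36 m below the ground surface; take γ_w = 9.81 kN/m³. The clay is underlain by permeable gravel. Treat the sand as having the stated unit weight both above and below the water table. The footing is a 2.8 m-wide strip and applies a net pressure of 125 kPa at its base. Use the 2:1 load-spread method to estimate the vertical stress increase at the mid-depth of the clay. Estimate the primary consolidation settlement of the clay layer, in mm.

Mid-depth of clay below the ground surface: z = 3.8 + 3.6/2 = 5.6 m.
Total vertical stress at mid-clay: σ_v = 18.3×3.8 + 18.3×1.8 = 102.48 kPa.
Pore pressure: u = 9.81×(5.6 − 0.36) = 51.404 kPa.
Initial effective stress: σ'_0 = σ_v − u = 102.48 − 51.404 = 51.076 kPa.
Stress increase at mid-clay by the 2:1 spreading method:
Δσ = qB/(B+z) = 125×2.8/(2.8+5.6) = 41.667 kPa
Final effective stress: σ'_f = 51.076 + 41.667 = 92.743 kPa.
σ'_f = 92.743 ≤ σ'_p = 132 kPa, so the clay remains overconsolidated and only the recompression index applies:
S_c = C_r·H/(1+e₀)·log₁₀(σ'_f/σ'_0) = 0.027×3.6/2.15×log₁₀(92.743/51.076)
    = 0.045209 × 0.25906 = 0.01171 m

S_c ≈ 11.7 mm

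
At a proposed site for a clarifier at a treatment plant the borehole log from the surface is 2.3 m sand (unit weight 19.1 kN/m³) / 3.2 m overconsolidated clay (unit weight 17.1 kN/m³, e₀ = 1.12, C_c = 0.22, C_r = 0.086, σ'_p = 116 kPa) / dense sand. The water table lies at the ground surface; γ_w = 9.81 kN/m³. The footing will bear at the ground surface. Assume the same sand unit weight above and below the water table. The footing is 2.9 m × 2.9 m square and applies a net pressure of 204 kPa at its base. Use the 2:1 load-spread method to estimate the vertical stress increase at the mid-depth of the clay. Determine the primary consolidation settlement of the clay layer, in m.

Mid-depth of clay below the ground surface: z = 2.3 + 3.2/2 = 3.9 m.
Total vertical stress at mid-clay: σ_v = 19.1×2.3 + 17.1×1.6 = 71.29 kPa.
Pore pressure: u = 9.81×(3.9 − 0) = 38.259 kPa.
Initial effective stress: σ'_0 = σ_v − u = 71.29 − 38.259 = 33.031 kPa.
Stress increase at mid-clay by the 2:1 spreading method:
Δσ = qBL/((B+z)(L+z)) = 204×2.9×2.9/((2.9+3.9)(2.9+3.9)) = 37.103 kPa
Final effective stress: σ'_f = 33.031 + 37.103 = 70.134 kPa.
σ'_f = 70.134 ≤ σ'_p = 116 kPa, so the clay remains overconsolidated and only the recompression index applies:
S_c = C_r·H/(1+e₀)·log₁₀(σ'_f/σ'_0) = 0.086×3.2/2.12×log₁₀(70.134/33.031)
    = 0.12981 × 0.32701 = 0.04245 m

S_c ≈ 0.0424 m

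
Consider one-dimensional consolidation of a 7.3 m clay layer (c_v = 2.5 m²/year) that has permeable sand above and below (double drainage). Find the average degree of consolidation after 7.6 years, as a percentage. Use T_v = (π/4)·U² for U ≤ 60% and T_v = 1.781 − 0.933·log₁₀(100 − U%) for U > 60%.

U ≈ 97.6 %

Drainage path length: H_d = H/2 = 3.65 m (double drainage).
T_v = c_v·t/H_d² = 2.5×7.6/3.65² = 1.4262.
T_v = 1.4262 corresponds to the U > 60% branch:
U = 1 − 10^((1.781 − T_v)/0.933)/100 = 0.976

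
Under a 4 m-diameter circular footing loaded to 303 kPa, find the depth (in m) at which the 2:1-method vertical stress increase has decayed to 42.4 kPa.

2:1 spreading — at depth z the loaded area has grown by z in each plan dimension:
qD²/(D+z)² = Δσ_z ⇒ z = D(√(q/Δσ_z) − 1) = 4×(√(303/42.4) − 1) = 6.693 m

z ≈ 6.69 m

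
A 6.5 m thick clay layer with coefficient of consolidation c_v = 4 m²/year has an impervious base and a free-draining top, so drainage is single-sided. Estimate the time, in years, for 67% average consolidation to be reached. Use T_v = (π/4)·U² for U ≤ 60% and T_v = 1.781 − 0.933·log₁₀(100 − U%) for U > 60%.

t ≈ 3.85 years

Drainage path length: H_d = H = 6.5 m (single drainage).
U > 60%: T_v = 1.781 − 0.933·log₁₀(100 − 67) = 0.36423.
t = T_v·H_d²/c_v = 0.36423×6.5²/4 = 3.847 years.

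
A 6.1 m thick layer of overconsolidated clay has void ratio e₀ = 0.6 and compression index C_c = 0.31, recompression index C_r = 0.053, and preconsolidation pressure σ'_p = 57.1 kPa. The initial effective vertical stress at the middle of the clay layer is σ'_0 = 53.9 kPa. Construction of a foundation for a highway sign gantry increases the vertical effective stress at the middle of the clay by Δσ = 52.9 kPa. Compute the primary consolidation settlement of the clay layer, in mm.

Final effective stress: σ'_f = 53.9 + 52.9 = 106.8 kPa.
σ'_f = 106.8 > σ'_p = 57.1 kPa, so the stress path crosses the preconsolidation pressure — recompression up to σ'_p, then virgin compression beyond:
S_c = H/(1+e₀)·[C_r·log₁₀(σ'_p/σ'_0) + C_c·log₁₀(σ'_f/σ'_p)]
    = 6.1/1.6 × [0.053×log₁₀(57.1/53.9) + 0.31×log₁₀(106.8/57.1)]
    = 3.8125 × [0.0013275 + 0.0843] = 0.3265 m

S_c ≈ 326 mm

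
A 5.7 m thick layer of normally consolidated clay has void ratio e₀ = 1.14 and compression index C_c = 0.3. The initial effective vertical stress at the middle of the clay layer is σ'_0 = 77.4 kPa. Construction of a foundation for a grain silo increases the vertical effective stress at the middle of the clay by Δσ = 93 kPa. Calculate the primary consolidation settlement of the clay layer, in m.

S_c ≈ 0.274 m

Final effective stress: σ'_f = σ'_0 + Δσ = 77.4 + 93 = 170.4 kPa.
Normally consolidated clay, so the full stress increment lies on the virgin compression line:
S_c = C_c·H/(1+e₀)·log₁₀(σ'_f/σ'_0) = 0.3×5.7/(1+1.14)×log₁₀(170.4/77.4)
    = 0.79907 × 0.34273 = 0.2739 m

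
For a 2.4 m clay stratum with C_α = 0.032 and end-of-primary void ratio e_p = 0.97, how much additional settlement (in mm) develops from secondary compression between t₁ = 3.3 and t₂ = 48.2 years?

S_s ≈ 45.4 mm

Secondary compression: S_s = C_α·H/(1+e_p)·log₁₀(t₂/t₁)
S_s = 0.032×2.4/(1+0.97)×log₁₀(48.2/3.3)
    = 0.03898 × 1.165 = 0.0454 m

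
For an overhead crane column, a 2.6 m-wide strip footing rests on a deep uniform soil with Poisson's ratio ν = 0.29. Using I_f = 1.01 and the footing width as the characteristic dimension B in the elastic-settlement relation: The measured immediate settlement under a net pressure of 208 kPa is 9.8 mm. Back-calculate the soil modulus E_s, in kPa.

E_s ≈ 51000 kPa

S_e = q·B·(1−ν²)/E_s · I_f  ⇒  E_s = q·B·(1−ν²)·I_f / S_e.
E_s = 208 × 2.6 × 0.9159 × 1.01 / 0.0098 = 51050 kPa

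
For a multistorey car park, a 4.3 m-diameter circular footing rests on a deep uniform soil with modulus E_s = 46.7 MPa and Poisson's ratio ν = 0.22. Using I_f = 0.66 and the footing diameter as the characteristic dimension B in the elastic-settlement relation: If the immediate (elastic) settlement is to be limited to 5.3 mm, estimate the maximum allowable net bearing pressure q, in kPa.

E_s = 46.7 MPa = 46700 kPa.
S_e = q·B·(1−ν²)/E_s · I_f  ⇒  q = S_e·E_s / (B·(1−ν²)·I_f).
q = 0.0053 × 46700 / (4.3 × 0.9516 × 0.66) = 91.65 kPa

q ≈ 91.6 kPa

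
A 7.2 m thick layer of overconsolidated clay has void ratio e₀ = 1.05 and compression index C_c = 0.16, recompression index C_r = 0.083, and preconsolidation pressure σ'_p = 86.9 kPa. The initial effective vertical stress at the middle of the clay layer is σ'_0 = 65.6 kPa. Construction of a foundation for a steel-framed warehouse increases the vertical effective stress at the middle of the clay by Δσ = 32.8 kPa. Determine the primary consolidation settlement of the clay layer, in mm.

S_c ≈ 65.9 mm

Final effective stress: σ'_f = 65.6 + 32.8 = 98.4 kPa.
σ'_f = 98.4 > σ'_p = 86.9 kPa, so the stress path crosses the preconsolidation pressure — recompression up to σ'_p, then virgin compression beyond:
S_c = H/(1+e₀)·[C_r·log₁₀(σ'_p/σ'_0) + C_c·log₁₀(σ'_f/σ'_p)]
    = 7.2/2.05 × [0.083×log₁₀(86.9/65.6) + 0.16×log₁₀(98.4/86.9)]
    = 3.5122 × [0.010136 + 0.0086361] = 0.06593 m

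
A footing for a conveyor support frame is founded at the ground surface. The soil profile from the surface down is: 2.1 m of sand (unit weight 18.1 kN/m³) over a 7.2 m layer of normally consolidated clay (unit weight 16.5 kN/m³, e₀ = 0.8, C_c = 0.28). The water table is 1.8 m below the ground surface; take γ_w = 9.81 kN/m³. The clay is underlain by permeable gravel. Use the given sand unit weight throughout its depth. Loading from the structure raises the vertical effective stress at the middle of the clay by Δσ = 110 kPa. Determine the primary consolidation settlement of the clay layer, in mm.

S_c ≈ 511 mm

Mid-depth of clay below the ground surface: z = 2.1 + 7.2/2 = 5.7 m.
Total vertical stress at mid-clay: σ_v = 18.1×2.1 + 16.5×3.6 = 97.41 kPa.
Pore pressure: u = 9.81×(5.7 − 1.8) = 38.259 kPa.
Initial effective stress: σ'_0 = σ_v − u = 97.41 − 38.259 = 59.151 kPa.
Final effective stress: σ'_f = σ'_0 + Δσ = 59.151 + 110 = 169.15 kPa.
Normally consolidated clay, so the full stress increment lies on the virgin compression line:
S_c = C_c·H/(1+e₀)·log₁₀(σ'_f/σ'_0) = 0.28×7.2/(1+0.8)×log₁₀(169.15/59.151)
    = 1.12 × 0.45631 = 0.5111 m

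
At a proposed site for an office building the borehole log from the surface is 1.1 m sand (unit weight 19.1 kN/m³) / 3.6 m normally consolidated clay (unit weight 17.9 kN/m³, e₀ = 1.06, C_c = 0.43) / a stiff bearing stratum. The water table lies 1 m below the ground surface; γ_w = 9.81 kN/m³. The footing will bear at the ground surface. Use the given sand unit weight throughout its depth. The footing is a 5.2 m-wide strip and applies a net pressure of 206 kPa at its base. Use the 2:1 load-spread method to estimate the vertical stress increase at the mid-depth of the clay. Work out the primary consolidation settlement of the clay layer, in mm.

Mid-depth of clay below the ground surface: z = 1.1 + 3.6/2 = 2.9 m.
Total vertical stress at mid-clay: σ_v = 19.1×1.1 + 17.9×1.8 = 53.23 kPa.
Pore pressure: u = 9.81×(2.9 − 1) = 18.639 kPa.
Initial effective stress: σ'_0 = σ_v − u = 53.23 − 18.639 = 34.591 kPa.
Stress increase at mid-clay by the 2:1 spreading method:
Δσ = qB/(B+z) = 206×5.2/(5.2+2.9) = 132.25 kPa
Final effective stress: σ'_f = σ'_0 + Δσ = 34.591 + 132.25 = 166.84 kPa.
Normally consolidated clay, so the full stress increment lies on the virgin compression line:
S_c = C_c·H/(1+e₀)·log₁₀(σ'_f/σ'_0) = 0.43×3.6/(1+1.06)×log₁₀(166.84/34.591)
    = 0.75146 × 0.68334 = 0.5135 m

S_c ≈ 514 mm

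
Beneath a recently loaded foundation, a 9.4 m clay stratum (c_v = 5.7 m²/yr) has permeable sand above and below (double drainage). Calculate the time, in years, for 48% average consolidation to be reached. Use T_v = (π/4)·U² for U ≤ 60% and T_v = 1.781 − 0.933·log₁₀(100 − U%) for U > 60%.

t ≈ 0.701 years

Drainage path length: H_d = H/2 = 4.7 m (double drainage).
U ≤ 60%: T_v = (π/4)·U² = (π/4)×0.48² = 0.18096.
t = T_v·H_d²/c_v = 0.18096×4.7²/5.7 = 0.7013 years.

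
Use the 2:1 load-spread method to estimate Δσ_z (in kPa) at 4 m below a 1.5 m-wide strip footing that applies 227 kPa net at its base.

Δσ_z ≈ 61.9 kPa

By the 2:1 method the load spreads at 1 horizontal : 2 vertical, so at depth z the loaded area has grown by z in each plan dimension:
Δσ = qB/(B+z) = 227×1.5/(1.5+4) = 61.909 kPa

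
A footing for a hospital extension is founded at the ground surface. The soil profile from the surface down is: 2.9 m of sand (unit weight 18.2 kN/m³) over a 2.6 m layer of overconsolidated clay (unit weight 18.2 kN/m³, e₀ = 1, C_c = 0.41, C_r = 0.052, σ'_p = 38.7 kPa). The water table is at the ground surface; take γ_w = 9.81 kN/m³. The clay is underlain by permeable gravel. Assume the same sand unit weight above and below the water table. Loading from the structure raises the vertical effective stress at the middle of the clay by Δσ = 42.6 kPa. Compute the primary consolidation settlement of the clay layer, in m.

Mid-depth of clay below the ground surface: z = 2.9 + 2.6/2 = 4.2 m.
Total vertical stress at mid-clay: σ_v = 18.2×2.9 + 18.2×1.3 = 76.44 kPa.
Pore pressure: u = 9.81×(4.2 − 0) = 41.202 kPa.
Initial effective stress: σ'_0 = σ_v − u = 76.44 − 41.202 = 35.238 kPa.
Final effective stress: σ'_f = 35.238 + 42.6 = 77.838 kPa.
σ'_f = 77.838 > σ'_p = 38.7 kPa, so the stress path crosses the preconsolidation pressure — recompression up to σ'_p, then virgin compression beyond:
S_c = H/(1+e₀)·[C_r·log₁₀(σ'_p/σ'_0) + C_c·log₁₀(σ'_f/σ'_p)]
    = 2.6/2 × [0.052×log₁₀(38.7/35.238) + 0.41×log₁₀(77.838/38.7)]
    = 1.3 × [0.0021164 + 0.12443] = 0.1645 m

S_c ≈ 0.165 m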